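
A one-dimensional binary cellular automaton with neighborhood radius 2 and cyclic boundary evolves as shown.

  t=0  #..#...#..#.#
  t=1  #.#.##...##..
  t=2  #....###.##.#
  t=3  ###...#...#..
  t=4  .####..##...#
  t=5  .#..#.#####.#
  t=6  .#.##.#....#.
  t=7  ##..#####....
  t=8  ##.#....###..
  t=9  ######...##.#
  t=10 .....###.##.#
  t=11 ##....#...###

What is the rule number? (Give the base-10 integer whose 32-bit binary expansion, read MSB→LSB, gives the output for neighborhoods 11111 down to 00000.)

  [31] ##### => .  t=5,i=8
  [30] ####. => .  t=4,i=3
  [29] ###.# => .  t=2,i=7
  [28] ###.. => #  t=3,i=2
  [27] ##.## => .  t=2,i=8
  [26] ##.#. => #  t=5,i=11
  [25] ##..# => .  t=0,i=1
  [24] ##... => #  t=1,i=6
  [23] #.### => #  t=4,i=1
  [22] #.##. => .  t=0,i=12
  [21] #.#.# => .  t=1,i=2
  [20] #.#.. => #  t=5,i=1
  [19] #..## => #  t=3,i=12
  [18] #..#. => #  t=0,i=2
  [17] #...# => #  t=0,i=5
  [16] #.... => #  t=2,i=2
  [15] .#### => .  t=4,i=2
  [14] .###. => #  t=2,i=6
  [13] .##.# => #  t=2,i=10
  [12] .##.. => #  t=0,i=0
  [11] .#.## => .  t=0,i=11
  [10] .#.#. => .  t=1,i=1
  [9] .#..# => .  t=0,i=8
  [8] .#... => #  t=0,i=4
  [7] ..### => .  t=2,i=5
  [6] ..##. => #  t=1,i=9
  [5] ..#.# => #  t=0,i=10
  [4] ..#.. => .  t=0,i=3
  [3] ...## => .  t=1,i=8
  [2] ...#. => .  t=0,i=6
  [1] ....# => .  t=2,i=3
  [0] ..... => .  t=10,i=2
  bits 00010101100111110111000101100000 = 362770784

362770784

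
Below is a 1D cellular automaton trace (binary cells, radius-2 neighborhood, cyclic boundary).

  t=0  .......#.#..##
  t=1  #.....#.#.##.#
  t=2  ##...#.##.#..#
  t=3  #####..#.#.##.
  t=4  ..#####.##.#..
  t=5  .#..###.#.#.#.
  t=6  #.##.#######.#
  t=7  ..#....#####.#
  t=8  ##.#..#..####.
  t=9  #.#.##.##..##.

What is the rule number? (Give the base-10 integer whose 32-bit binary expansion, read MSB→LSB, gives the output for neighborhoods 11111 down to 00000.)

4151203596

  [31] ##### => #  t=3,i=2
  [30] ####. => #  t=3,i=3
  [29] ###.# => #  t=4,i=6
  [28] ###.. => #  t=2,i=1
  [27] ##.## => .  t=1,i=12
  [26] ##.#. => #  t=2,i=9
  [25] ##..# => #  t=3,i=5
  [24] ##... => #  t=0,i=0
  [23] #.### => .  t=3,i=0
  [22] #.##. => #  t=1,i=10
  [21] #.#.# => #  t=1,i=8
  [20] #.#.. => .  t=0,i=9
  [19] #..## => #  t=0,i=11
  [18] #..#. => #  t=3,i=6
  [17] #...# => #  t=2,i=3
  [16] #.... => .  t=0,i=1
  [15] .#### => .  t=3,i=1
  [14] .###. => #  t=2,i=0
  [13] .##.# => .  t=1,i=11
  [12] .##.. => #  t=0,i=13
  [11] .#.## => .  t=1,i=9
  [10] .#.#. => #  t=0,i=8
  [9] .#..# => #  t=0,i=10
  [8] .#... => #  t=4,i=12
  [7] ..### => .  t=2,i=13
  [6] ..##. => .  t=0,i=12
  [5] ..#.# => .  t=0,i=7
  [4] ..#.. => .  t=5,i=1
  [3] ...## => #  t=4,i=1
  [2] ...#. => #  t=0,i=6
  [1] ....# => .  t=0,i=5
  [0] ..... => .  t=0,i=2
  bits 11110111011011100101011100001100 = 4151203596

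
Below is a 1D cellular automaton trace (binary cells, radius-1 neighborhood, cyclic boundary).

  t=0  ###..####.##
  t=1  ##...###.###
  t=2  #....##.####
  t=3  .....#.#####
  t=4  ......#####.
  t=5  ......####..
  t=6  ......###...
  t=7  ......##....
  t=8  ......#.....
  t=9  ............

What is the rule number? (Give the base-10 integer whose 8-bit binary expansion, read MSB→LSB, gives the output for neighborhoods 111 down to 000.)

  nb ###: next=#  (t=0,i=0, bit7=1)
  nb ##.: next=.  (t=0,i=2, bit6=0)
  nb #.#: next=#  (t=0,i=9, bit5=1)
  nb #..: next=.  (t=0,i=3, bit4=0)
  nb .##: next=#  (t=0,i=5, bit3=1)
  nb .#.: next=.  (t=3,i=5, bit2=0)
  nb ..#: next=.  (t=0,i=4, bit1=0)
  nb ...: next=.  (t=1,i=3, bit0=0)
  bits 10101000 = 168

168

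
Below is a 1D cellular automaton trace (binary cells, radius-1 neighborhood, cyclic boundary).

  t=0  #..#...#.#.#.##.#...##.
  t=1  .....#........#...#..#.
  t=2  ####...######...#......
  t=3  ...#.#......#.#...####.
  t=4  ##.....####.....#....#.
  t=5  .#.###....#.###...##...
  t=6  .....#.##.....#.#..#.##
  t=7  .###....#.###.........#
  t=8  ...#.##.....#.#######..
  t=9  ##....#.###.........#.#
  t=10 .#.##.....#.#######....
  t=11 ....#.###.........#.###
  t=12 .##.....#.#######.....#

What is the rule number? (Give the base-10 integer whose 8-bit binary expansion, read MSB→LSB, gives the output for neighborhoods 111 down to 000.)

65

  [7] ### => .  t=2,i=1
  [6] ##. => #  t=0,i=14
  [5] #.# => .  t=0,i=8
  [4] #.. => .  t=0,i=1
  [3] .## => .  t=0,i=13
  [2] .#. => .  t=0,i=0
  [1] ..# => .  t=0,i=2
  [0] ... => #  t=0,i=5
  bits 01000001 = 65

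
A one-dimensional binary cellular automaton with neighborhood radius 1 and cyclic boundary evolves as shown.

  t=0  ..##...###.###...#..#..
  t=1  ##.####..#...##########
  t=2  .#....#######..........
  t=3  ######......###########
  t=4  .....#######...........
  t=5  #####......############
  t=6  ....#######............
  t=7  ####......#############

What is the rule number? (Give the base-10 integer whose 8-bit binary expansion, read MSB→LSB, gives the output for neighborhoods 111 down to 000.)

  ### -> .   bit 7 = 0  t=0,i=8
  ##. -> #   bit 6 = 1  t=0,i=3
  #.# -> .   bit 5 = 0  t=0,i=10
  #.. -> #   bit 4 = 1  t=0,i=4
  .## -> .   bit 3 = 0  t=0,i=2
  .#. -> #   bit 2 = 1  t=0,i=17
  ..# -> #   bit 1 = 1  t=0,i=1
  ... -> #   bit 0 = 1  t=0,i=0
  bits 01010111 = 87

87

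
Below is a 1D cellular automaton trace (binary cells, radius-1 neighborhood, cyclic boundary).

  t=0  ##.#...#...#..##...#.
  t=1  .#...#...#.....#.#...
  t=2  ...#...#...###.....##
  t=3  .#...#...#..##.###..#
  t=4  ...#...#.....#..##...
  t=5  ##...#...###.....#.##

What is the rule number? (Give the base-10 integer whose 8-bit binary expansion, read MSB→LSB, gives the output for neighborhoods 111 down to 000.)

193

  nb ###: next=#  (t=2,i=12, bit7=1)
  nb ##.: next=#  (t=0,i=1, bit6=1)
  nb #.#: next=.  (t=0,i=2, bit5=0)
  nb #..: next=.  (t=0,i=4, bit4=0)
  nb .##: next=.  (t=0,i=0, bit3=0)
  nb .#.: next=.  (t=0,i=3, bit2=0)
  nb ..#: next=.  (t=0,i=6, bit1=0)
  nb ...: next=#  (t=0,i=5, bit0=1)
  bits 11000001 = 193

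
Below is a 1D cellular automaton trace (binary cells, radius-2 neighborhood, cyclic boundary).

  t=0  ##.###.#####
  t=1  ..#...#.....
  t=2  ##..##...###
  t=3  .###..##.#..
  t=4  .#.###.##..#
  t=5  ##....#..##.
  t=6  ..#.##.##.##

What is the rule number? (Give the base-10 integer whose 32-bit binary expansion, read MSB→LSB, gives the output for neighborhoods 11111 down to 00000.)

523118215

  #####|.  b31=0 t=0,i=9
  ####.|.  b30=0 t=0,i=0
  ###.#|.  b29=0 t=0,i=1
  ###..|#  b28=1 t=2,i=1
  ##.##|#  b27=1 t=0,i=2
  ##.#.|#  b26=1 t=3,i=8
  ##..#|#  b25=1 t=2,i=2
  ##...|#  b24=1 t=2,i=6
  #.###|.  b23=0 t=0,i=3
  #.##.|.  b22=0 t=4,i=7
  #.#.#|#  b21=1 t=4,i=1
  #.#..|.  b20=0 t=3,i=9
  #..##|#  b19=1 t=2,i=3
  #..#.|#  b18=1 t=4,i=10
  #...#|#  b17=1 t=1,i=4
  #....|.  b16=0 t=1,i=8
  .####|.  b15=0 t=0,i=8
  .###.|.  b14=0 t=0,i=4
  .##.#|#  b13=1 t=3,i=7
  .##..|.  b12=0 t=2,i=5
  .#.##|.  b11=0 t=4,i=2
  .#.#.|#  b10=1 t=4,i=0
  .#..#|#  b9=1 t=5,i=7
  .#...|.  b8=0 t=1,i=3
  ..###|#  b7=1 t=2,i=9
  ..##.|.  b6=0 t=2,i=4
  ..#.#|.  b5=0 t=4,i=11
  ..#..|.  b4=0 t=1,i=2
  ...##|.  b3=0 t=2,i=8
  ...#.|#  b2=1 t=1,i=1
  ....#|#  b1=1 t=1,i=0
  .....|#  b0=1 t=1,i=9
  bits 00011111001011100010011010000111 = 523118215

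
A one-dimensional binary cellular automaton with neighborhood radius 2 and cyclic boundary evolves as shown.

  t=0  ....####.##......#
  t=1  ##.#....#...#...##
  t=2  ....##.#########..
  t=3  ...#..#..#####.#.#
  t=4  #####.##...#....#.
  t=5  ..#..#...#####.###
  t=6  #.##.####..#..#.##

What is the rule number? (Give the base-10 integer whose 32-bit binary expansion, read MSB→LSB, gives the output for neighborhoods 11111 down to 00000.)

  nb #####: next=#  (t=2,i=9, bit31=1)
  nb ####.: next=.  (t=0,i=6, bit30=0)
  nb ###.#: next=.  (t=0,i=7, bit29=0)
  nb ###..: next=#  (t=2,i=15, bit28=1)
  nb ##.##: next=#  (t=0,i=8, bit27=1)
  nb ##.#.: next=.  (t=1,i=2, bit26=0)
  nb ##..#: next=#  (t=5,i=0, bit25=1)
  nb ##...: next=.  (t=0,i=11, bit24=0)
  nb #.###: next=.  (t=2,i=7, bit23=0)
  nb #.##.: next=.  (t=0,i=9, bit22=0)
  nb #.#.#: next=.  (t=3,i=15, bit21=0)
  nb #.#..: next=.  (t=1,i=3, bit20=0)
  nb #..##: next=.  (t=3,i=8, bit19=0)
  nb #..#.: next=.  (t=3,i=5, bit18=0)
  nb #...#: next=#  (t=1,i=10, bit17=1)
  nb #....: next=#  (t=0,i=1, bit16=1)
  nb .####: next=.  (t=0,i=5, bit15=0)
  nb .###.: next=#  (t=5,i=16, bit14=1)
  nb .##.#: next=.  (t=2,i=5, bit13=0)
  nb .##..: next=.  (t=0,i=10, bit12=0)
  nb .#.##: next=#  (t=4,i=17, bit11=1)
  nb .#.#.: next=#  (t=3,i=16, bit10=1)
  nb .#..#: next=#  (t=3,i=4, bit9=1)
  nb .#...: next=#  (t=0,i=0, bit8=1)
  nb ..###: next=.  (t=0,i=4, bit7=0)
  nb ..##.: next=.  (t=2,i=4, bit6=0)
  nb ..#.#: next=#  (t=4,i=16, bit5=1)
  nb ..#..: next=#  (t=0,i=17, bit4=1)
  nb ...##: next=#  (t=0,i=3, bit3=1)
  nb ...#.: next=#  (t=0,i=16, bit2=1)
  nb ....#: next=.  (t=0,i=2, bit1=0)
  nb .....: next=.  (t=0,i=13, bit0=0)
  bits 10011010000000110100111100111100 = 2583908156

2583908156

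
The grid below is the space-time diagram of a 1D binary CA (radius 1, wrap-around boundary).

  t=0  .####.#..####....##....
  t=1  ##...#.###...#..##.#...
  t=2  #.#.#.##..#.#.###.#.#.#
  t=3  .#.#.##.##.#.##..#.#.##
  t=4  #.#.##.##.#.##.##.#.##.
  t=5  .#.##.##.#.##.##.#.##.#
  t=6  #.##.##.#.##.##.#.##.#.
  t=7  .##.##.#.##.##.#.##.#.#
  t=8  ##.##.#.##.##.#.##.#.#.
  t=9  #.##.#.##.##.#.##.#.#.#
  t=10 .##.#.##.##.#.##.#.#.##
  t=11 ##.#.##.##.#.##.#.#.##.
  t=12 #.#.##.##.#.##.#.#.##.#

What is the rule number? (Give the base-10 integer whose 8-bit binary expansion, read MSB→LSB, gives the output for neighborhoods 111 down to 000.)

  ### -> .   bit 7 = 0  t=0,i=2
  ##. -> .   bit 6 = 0  t=0,i=4
  #.# -> #   bit 5 = 1  t=0,i=5
  #.. -> #   bit 4 = 1  t=0,i=7
  .## -> #   bit 3 = 1  t=0,i=1
  .#. -> .   bit 2 = 0  t=0,i=6
  ..# -> #   bit 1 = 1  t=0,i=0
  ... -> .   bit 0 = 0  t=0,i=14
  bits 00111010 = 58

58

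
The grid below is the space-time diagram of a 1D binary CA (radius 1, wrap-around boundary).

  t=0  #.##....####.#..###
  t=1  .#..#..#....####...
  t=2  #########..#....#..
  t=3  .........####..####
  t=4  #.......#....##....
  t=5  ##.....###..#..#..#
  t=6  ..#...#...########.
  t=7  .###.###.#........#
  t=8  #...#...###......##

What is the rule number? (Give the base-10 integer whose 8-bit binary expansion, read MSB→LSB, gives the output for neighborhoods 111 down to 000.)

  nb ###: next=.  (t=0,i=9, bit7=0)
  nb ##.: next=.  (t=0,i=0, bit6=0)
  nb #.#: next=#  (t=0,i=1, bit5=1)
  nb #..: next=#  (t=0,i=4, bit4=1)
  nb .##: next=.  (t=0,i=2, bit3=0)
  nb .#.: next=#  (t=0,i=13, bit2=1)
  nb ..#: next=#  (t=0,i=7, bit1=1)
  nb ...: next=.  (t=0,i=5, bit0=0)
  bits 00110110 = 54

54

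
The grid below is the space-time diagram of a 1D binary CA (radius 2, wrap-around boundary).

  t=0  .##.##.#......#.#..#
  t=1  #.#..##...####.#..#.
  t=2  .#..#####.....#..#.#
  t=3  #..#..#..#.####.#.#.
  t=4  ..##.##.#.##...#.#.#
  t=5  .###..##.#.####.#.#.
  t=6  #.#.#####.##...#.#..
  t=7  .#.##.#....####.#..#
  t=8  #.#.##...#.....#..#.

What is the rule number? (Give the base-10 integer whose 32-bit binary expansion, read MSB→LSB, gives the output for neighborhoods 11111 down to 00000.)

  ##### -> #   bit 31 = 1  t=2,i=6
  ####. -> .   bit 30 = 0  t=1,i=12
  ###.# -> .   bit 29 = 0  t=1,i=13
  ###.. -> .   bit 28 = 0  t=2,i=8
  ##.## -> .   bit 27 = 0  t=0,i=3
  ##.#. -> #   bit 26 = 1  t=0,i=6
  ##..# -> #   bit 25 = 1  t=5,i=4
  ##... -> #   bit 24 = 1  t=1,i=7
  #.### -> #   bit 23 = 1  t=3,i=11
  #.##. -> .   bit 22 = 0  t=0,i=1
  #.#.# -> .   bit 21 = 0  t=1,i=0
  #.#.. -> .   bit 20 = 0  t=0,i=7
  #..## -> #   bit 19 = 1  t=1,i=4
  #..#. -> #   bit 18 = 1  t=0,i=18
  #...# -> #   bit 17 = 1  t=1,i=8
  #.... -> .   bit 16 = 0  t=0,i=9
  .#### -> .   bit 15 = 0  t=1,i=11
  .###. -> #   bit 14 = 1  t=5,i=2
  .##.# -> #   bit 13 = 1  t=0,i=2
  .##.. -> #   bit 12 = 1  t=1,i=6
  .#.## -> #   bit 11 = 1  t=0,i=0
  .#.#. -> #   bit 10 = 1  t=0,i=15
  .#..# -> .   bit 9 = 0  t=0,i=17
  .#... -> .   bit 8 = 0  t=0,i=8
  ..### -> .   bit 7 = 0  t=1,i=10
  ..##. -> #   bit 6 = 1  t=1,i=5
  ..#.# -> .   bit 5 = 0  t=0,i=14
  ..#.. -> #   bit 4 = 1  t=2,i=14
  ...## -> .   bit 3 = 0  t=1,i=9
  ...#. -> #   bit 2 = 1  t=0,i=13
  ....# -> #   bit 1 = 1  t=0,i=12
  ..... -> #   bit 0 = 1  t=0,i=10
  bits 10000111100011100111110001010111 = 2274262103

2274262103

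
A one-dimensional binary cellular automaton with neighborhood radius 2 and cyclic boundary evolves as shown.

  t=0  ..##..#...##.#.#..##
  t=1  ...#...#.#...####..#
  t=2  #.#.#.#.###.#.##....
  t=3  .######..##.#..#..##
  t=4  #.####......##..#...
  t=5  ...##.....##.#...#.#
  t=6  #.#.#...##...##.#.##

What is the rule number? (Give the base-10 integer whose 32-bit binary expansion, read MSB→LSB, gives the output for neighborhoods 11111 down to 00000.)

  [31] ##### => #  t=3,i=3
  [30] ####. => #  t=1,i=15
  [29] ###.# => #  t=2,i=10
  [28] ###.. => .  t=1,i=16
  [27] ##.## => #  t=3,i=0
  [26] ##.#. => .  t=0,i=12
  [25] ##..# => .  t=0,i=0
  [24] ##... => .  t=2,i=16
  [23] #.### => .  t=2,i=8
  [22] #.##. => .  t=2,i=14
  [21] #.#.# => #  t=0,i=13
  [20] #.#.. => #  t=0,i=15
  [19] #..## => .  t=0,i=1
  [18] #..#. => .  t=0,i=5
  [17] #...# => .  t=0,i=8
  [16] #.... => .  t=2,i=17
  [15] .#### => #  t=1,i=14
  [14] .###. => #  t=2,i=9
  [13] .##.# => .  t=0,i=11
  [12] .##.. => #  t=0,i=3
  [11] .#.## => .  t=2,i=7
  [10] .#.#. => #  t=0,i=14
  [9] .#..# => #  t=0,i=16
  [8] .#... => #  t=0,i=7
  [7] ..### => .  t=1,i=13
  [6] ..##. => .  t=0,i=2
  [5] ..#.# => .  t=1,i=7
  [4] ..#.. => .  t=0,i=6
  [3] ...## => #  t=0,i=9
  [2] ...#. => #  t=1,i=2
  [1] ....# => #  t=2,i=18
  [0] ..... => .  t=4,i=8
  bits 11101000001100001101011100001110 = 3895514894

3895514894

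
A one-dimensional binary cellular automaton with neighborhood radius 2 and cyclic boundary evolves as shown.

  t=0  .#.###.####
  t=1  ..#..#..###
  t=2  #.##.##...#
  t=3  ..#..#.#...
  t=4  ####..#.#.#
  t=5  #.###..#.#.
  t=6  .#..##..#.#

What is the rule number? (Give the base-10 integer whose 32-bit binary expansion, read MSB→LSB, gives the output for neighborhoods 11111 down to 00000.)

  nb #####: next=.  (t=4,i=1, bit31=0)
  nb ####.: next=#  (t=0,i=9, bit30=1)
  nb ###.#: next=#  (t=0,i=5, bit29=1)
  nb ###..: next=#  (t=1,i=10, bit28=1)
  nb ##.##: next=.  (t=0,i=6, bit27=0)
  nb ##.#.: next=.  (t=0,i=0, bit26=0)
  nb ##..#: next=#  (t=1,i=0, bit25=1)
  nb ##...: next=#  (t=2,i=7, bit24=1)
  nb #.###: next=.  (t=0,i=3, bit23=0)
  nb #.##.: next=#  (t=2,i=2, bit22=1)
  nb #.#.#: next=.  (t=0,i=1, bit21=0)
  nb #.#..: next=.  (t=3,i=7, bit20=0)
  nb #..##: next=.  (t=1,i=7, bit19=0)
  nb #..#.: next=.  (t=1,i=1, bit18=0)
  nb #...#: next=.  (t=2,i=8, bit17=0)
  nb #....: next=.  (t=3,i=9, bit16=0)
  nb .####: next=#  (t=0,i=8, bit15=1)
  nb .###.: next=.  (t=0,i=4, bit14=0)
  nb .##.#: next=.  (t=2,i=0, bit13=0)
  nb .##..: next=.  (t=2,i=6, bit12=0)
  nb .#.##: next=#  (t=0,i=2, bit11=1)
  nb .#.#.: next=#  (t=3,i=6, bit10=1)
  nb .#..#: next=#  (t=1,i=3, bit9=1)
  nb .#...: next=#  (t=3,i=8, bit8=1)
  nb ..###: next=.  (t=1,i=8, bit7=0)
  nb ..##.: next=.  (t=2,i=10, bit6=0)
  nb ..#.#: next=.  (t=3,i=5, bit5=0)
  nb ..#..: next=#  (t=1,i=2, bit4=1)
  nb ...##: next=.  (t=2,i=9, bit3=0)
  nb ...#.: next=#  (t=3,i=1, bit2=1)
  nb ....#: next=#  (t=3,i=0, bit1=1)
  nb .....: next=#  (t=3,i=10, bit0=1)
  bits 01110011010000001000111100010111 = 1933610775

1933610775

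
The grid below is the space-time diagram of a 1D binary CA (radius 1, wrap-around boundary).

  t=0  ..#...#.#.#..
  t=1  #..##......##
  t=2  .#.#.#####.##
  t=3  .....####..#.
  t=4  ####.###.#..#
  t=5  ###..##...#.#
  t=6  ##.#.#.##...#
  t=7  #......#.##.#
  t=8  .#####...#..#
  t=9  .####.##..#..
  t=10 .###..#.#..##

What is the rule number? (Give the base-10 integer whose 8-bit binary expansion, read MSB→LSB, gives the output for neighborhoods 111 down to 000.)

  nb ###: next=#  (t=1,i=12, bit7=1)
  nb ##.: next=.  (t=1,i=0, bit6=0)
  nb #.#: next=.  (t=0,i=7, bit5=0)
  nb #..: next=#  (t=0,i=3, bit4=1)
  nb .##: next=#  (t=1,i=3, bit3=1)
  nb .#.: next=.  (t=0,i=2, bit2=0)
  nb ..#: next=.  (t=0,i=1, bit1=0)
  nb ...: next=#  (t=0,i=0, bit0=1)
  bits 10011001 = 153

153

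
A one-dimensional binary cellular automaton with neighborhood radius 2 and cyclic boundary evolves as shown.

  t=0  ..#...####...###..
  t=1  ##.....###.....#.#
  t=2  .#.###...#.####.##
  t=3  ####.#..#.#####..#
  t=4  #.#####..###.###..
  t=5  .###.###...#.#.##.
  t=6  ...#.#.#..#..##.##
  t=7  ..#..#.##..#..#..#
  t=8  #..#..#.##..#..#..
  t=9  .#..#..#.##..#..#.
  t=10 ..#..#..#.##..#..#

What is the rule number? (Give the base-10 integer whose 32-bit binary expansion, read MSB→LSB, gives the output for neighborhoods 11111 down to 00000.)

  nb #####: next=.  (t=3,i=1, bit31=0)
  nb ####.: next=#  (t=0,i=8, bit30=1)
  nb ###.#: next=#  (t=2,i=14, bit29=1)
  nb ###..: next=#  (t=0,i=9, bit28=1)
  nb ##.##: next=.  (t=2,i=15, bit27=0)
  nb ##.#.: next=#  (t=2,i=0, bit26=1)
  nb ##..#: next=#  (t=3,i=15, bit25=1)
  nb ##...: next=.  (t=0,i=10, bit24=0)
  nb #.###: next=#  (t=1,i=17, bit23=1)
  nb #.##.: next=.  (t=2,i=16, bit22=0)
  nb #.#.#: next=#  (t=2,i=1, bit21=1)
  nb #.#..: next=#  (t=3,i=5, bit20=1)
  nb #..##: next=.  (t=3,i=16, bit19=0)
  nb #..#.: next=.  (t=3,i=7, bit18=0)
  nb #...#: next=.  (t=0,i=4, bit17=0)
  nb #....: next=#  (t=0,i=17, bit16=1)
  nb .####: next=#  (t=0,i=7, bit15=1)
  nb .###.: next=.  (t=0,i=14, bit14=0)
  nb .##.#: next=#  (t=2,i=17, bit13=1)
  nb .##..: next=#  (t=5,i=16, bit12=1)
  nb .#.##: next=#  (t=1,i=16, bit11=1)
  nb .#.#.: next=.  (t=5,i=12, bit10=0)
  nb .#..#: next=#  (t=3,i=6, bit9=1)
  nb .#...: next=.  (t=0,i=3, bit8=0)
  nb ..###: next=.  (t=0,i=6, bit7=0)
  nb ..##.: next=.  (t=6,i=13, bit6=0)
  nb ..#.#: next=.  (t=1,i=15, bit5=0)
  nb ..#..: next=.  (t=0,i=2, bit4=0)
  nb ...##: next=.  (t=0,i=5, bit3=0)
  nb ...#.: next=#  (t=0,i=1, bit2=1)
  nb ....#: next=#  (t=0,i=0, bit1=1)
  nb .....: next=#  (t=1,i=4, bit0=1)
  bits 01110110101100011011101000000111 = 1991358983

1991358983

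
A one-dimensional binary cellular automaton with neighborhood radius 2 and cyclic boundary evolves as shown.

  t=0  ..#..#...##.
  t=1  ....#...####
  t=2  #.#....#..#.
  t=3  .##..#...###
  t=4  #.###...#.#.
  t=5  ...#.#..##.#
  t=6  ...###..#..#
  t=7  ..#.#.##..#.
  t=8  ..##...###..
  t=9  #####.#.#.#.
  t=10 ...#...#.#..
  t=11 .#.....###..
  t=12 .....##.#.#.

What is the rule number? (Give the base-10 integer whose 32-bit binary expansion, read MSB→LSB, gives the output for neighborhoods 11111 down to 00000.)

  #####|.  b31=0 t=9,i=2
  ####.|#  b30=1 t=1,i=10
  ###.#|.  b29=0 t=3,i=11
  ###..|.  b28=0 t=1,i=11
  ##.##|#  b27=1 t=3,i=0
  ##.#.|.  b26=0 t=5,i=10
  ##..#|#  b25=1 t=3,i=3
  ##...|#  b24=1 t=0,i=11
  #.###|.  b23=0 t=4,i=2
  #.##.|.  b22=0 t=3,i=1
  #.#.#|.  b21=0 t=2,i=0
  #.#..|#  b20=1 t=2,i=2
  #..##|.  b19=0 t=5,i=7
  #..#.|#  b18=1 t=0,i=4
  #...#|.  b17=0 t=0,i=0
  #....|.  b16=0 t=1,i=1
  .####|.  b15=0 t=1,i=9
  .###.|#  b14=1 t=3,i=10
  .##.#|.  b13=0 t=5,i=9
  .##..|#  b12=1 t=0,i=10
  .#.##|.  b11=0 t=4,i=1
  .#.#.|#  b10=1 t=2,i=1
  .#..#|.  b9=0 t=0,i=3
  .#...|.  b8=0 t=0,i=6
  ..###|.  b7=0 t=1,i=8
  ..##.|#  b6=1 t=0,i=9
  ..#.#|#  b5=1 t=2,i=10
  ..#..|.  b4=0 t=0,i=2
  ...##|#  b3=1 t=0,i=8
  ...#.|.  b2=0 t=0,i=1
  ....#|#  b1=1 t=1,i=2
  .....|.  b0=0 t=10,i=0
  bits 01001011000101000101010001101010 = 1259623530

1259623530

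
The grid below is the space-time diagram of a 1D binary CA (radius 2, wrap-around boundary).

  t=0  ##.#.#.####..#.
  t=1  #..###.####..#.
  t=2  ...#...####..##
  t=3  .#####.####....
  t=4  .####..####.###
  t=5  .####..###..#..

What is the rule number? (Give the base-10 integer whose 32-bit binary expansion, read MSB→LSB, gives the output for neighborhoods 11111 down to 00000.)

3504571831

  #####|#  b31=1 t=3,i=3
  ####.|#  b30=1 t=0,i=9
  ###.#|.  b29=0 t=1,i=5
  ###..|#  b28=1 t=0,i=10
  ##.##|.  b27=0 t=1,i=6
  ##.#.|.  b26=0 t=0,i=2
  ##..#|.  b25=0 t=0,i=11
  ##...|.  b24=0 t=2,i=0
  #.###|#  b23=1 t=0,i=7
  #.##.|#  b22=1 t=0,i=0
  #.#.#|#  b21=1 t=0,i=3
  #.#..|.  b20=0 t=1,i=0
  #..##|.  b19=0 t=1,i=2
  #..#.|.  b18=0 t=0,i=12
  #...#|#  b17=1 t=2,i=1
  #....|#  b16=1 t=3,i=12
  .####|#  b15=1 t=0,i=8
  .###.|.  b14=0 t=1,i=4
  .##.#|.  b13=0 t=0,i=1
  .##..|.  b12=0 t=2,i=14
  .#.##|.  b11=0 t=0,i=6
  .#.#.|#  b10=1 t=0,i=4
  .#..#|.  b9=0 t=1,i=1
  .#...|#  b8=1 t=2,i=4
  ..###|#  b7=1 t=1,i=3
  ..##.|.  b6=0 t=2,i=13
  ..#.#|#  b5=1 t=0,i=13
  ..#..|#  b4=1 t=2,i=3
  ...##|.  b3=0 t=2,i=6
  ...#.|#  b2=1 t=2,i=2
  ....#|#  b1=1 t=3,i=14
  .....|#  b0=1 t=3,i=13
  bits 11010000111000111000010110110111 = 3504571831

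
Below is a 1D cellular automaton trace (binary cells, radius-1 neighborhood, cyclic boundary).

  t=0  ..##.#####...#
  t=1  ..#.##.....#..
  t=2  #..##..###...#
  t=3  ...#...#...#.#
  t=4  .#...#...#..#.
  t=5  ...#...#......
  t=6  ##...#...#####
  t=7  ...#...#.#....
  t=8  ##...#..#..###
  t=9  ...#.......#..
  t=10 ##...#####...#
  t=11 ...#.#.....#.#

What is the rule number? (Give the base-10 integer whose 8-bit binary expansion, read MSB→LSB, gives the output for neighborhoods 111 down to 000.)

  nb ###: next=.  (t=0,i=6, bit7=0)
  nb ##.: next=.  (t=0,i=3, bit6=0)
  nb #.#: next=#  (t=0,i=4, bit5=1)
  nb #..: next=.  (t=0,i=0, bit4=0)
  nb .##: next=#  (t=0,i=2, bit3=1)
  nb .#.: next=.  (t=0,i=13, bit2=0)
  nb ..#: next=.  (t=0,i=1, bit1=0)
  nb ...: next=#  (t=0,i=11, bit0=1)
  bits 00101001 = 41

41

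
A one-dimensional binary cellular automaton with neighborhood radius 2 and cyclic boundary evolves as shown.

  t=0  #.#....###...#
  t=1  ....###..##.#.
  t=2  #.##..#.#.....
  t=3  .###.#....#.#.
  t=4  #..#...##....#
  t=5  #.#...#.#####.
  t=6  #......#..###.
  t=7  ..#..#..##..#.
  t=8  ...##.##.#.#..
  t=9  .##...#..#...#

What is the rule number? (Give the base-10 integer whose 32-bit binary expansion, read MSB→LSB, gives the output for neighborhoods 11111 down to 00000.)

4050459146

  [31] ##### => #  t=5,i=10
  [30] ####. => #  t=5,i=11
  [29] ###.# => #  t=3,i=3
  [28] ###.. => #  t=0,i=9
  [27] ##.## => .  t=8,i=5
  [26] ##.#. => .  t=0,i=1
  [25] ##..# => .  t=1,i=7
  [24] ##... => #  t=0,i=10
  [23] #.### => .  t=5,i=8
  [22] #.##. => #  t=2,i=2
  [21] #.#.# => #  t=5,i=0
  [20] #.#.. => .  t=0,i=2
  [19] #..## => #  t=1,i=8
  [18] #..#. => #  t=2,i=5
  [17] #...# => .  t=0,i=11
  [16] #.... => #  t=0,i=4
  [15] .#### => .  t=5,i=9
  [14] .###. => .  t=0,i=8
  [13] .##.# => .  t=0,i=0
  [12] .##.. => #  t=2,i=3
  [11] .#.## => #  t=2,i=1
  [10] .#.#. => .  t=2,i=7
  [9] .#..# => #  t=3,i=13
  [8] .#... => .  t=0,i=3
  [7] ..### => .  t=0,i=7
  [6] ..##. => .  t=0,i=13
  [5] ..#.# => .  t=2,i=0
  [4] ..#.. => .  t=4,i=3
  [3] ...## => #  t=0,i=6
  [2] ...#. => .  t=2,i=13
  [1] ....# => #  t=0,i=5
  [0] ..... => .  t=1,i=1
  bits 11110001011011010001101000001010 = 4050459146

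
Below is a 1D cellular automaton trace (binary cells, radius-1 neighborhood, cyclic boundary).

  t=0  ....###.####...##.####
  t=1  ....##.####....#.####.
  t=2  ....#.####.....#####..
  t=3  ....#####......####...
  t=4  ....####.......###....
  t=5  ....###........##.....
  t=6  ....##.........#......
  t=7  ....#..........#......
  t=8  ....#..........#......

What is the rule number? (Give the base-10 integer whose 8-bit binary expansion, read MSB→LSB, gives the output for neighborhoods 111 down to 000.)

  ###|#  b7=1 t=0,i=5
  ##.|.  b6=0 t=0,i=6
  #.#|#  b5=1 t=0,i=7
  #..|.  b4=0 t=0,i=0
  .##|#  b3=1 t=0,i=4
  .#.|#  b2=1 t=1,i=15
  ..#|.  b1=0 t=0,i=3
  ...|.  b0=0 t=0,i=1
  bits 10101100 = 172

172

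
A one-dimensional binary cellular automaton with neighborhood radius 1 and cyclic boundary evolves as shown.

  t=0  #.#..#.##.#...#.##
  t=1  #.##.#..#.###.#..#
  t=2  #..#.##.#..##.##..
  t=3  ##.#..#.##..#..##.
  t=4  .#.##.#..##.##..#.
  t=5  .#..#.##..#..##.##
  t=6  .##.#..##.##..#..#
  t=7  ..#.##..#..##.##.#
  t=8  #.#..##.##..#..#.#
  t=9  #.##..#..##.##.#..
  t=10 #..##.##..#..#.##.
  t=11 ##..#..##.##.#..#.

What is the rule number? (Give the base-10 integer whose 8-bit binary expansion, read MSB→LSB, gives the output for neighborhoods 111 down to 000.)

213

  nb ###: next=#  (t=0,i=17, bit7=1)
  nb ##.: next=#  (t=0,i=0, bit6=1)
  nb #.#: next=.  (t=0,i=1, bit5=0)
  nb #..: next=#  (t=0,i=3, bit4=1)
  nb .##: next=.  (t=0,i=7, bit3=0)
  nb .#.: next=#  (t=0,i=2, bit2=1)
  nb ..#: next=.  (t=0,i=4, bit1=0)
  nb ...: next=#  (t=0,i=12, bit0=1)
  bits 11010101 = 213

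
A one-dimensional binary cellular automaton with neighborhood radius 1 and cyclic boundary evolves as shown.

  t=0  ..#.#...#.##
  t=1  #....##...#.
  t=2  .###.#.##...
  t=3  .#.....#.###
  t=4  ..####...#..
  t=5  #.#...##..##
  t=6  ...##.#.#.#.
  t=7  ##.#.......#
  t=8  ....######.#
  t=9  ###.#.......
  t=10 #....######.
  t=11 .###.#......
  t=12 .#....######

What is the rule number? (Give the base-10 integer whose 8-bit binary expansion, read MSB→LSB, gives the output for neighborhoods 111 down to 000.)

  nb ###: next=.  (t=2,i=2, bit7=0)
  nb ##.: next=.  (t=0,i=11, bit6=0)
  nb #.#: next=.  (t=0,i=3, bit5=0)
  nb #..: next=#  (t=0,i=0, bit4=1)
  nb .##: next=#  (t=0,i=10, bit3=1)
  nb .#.: next=.  (t=0,i=2, bit2=0)
  nb ..#: next=.  (t=0,i=1, bit1=0)
  nb ...: next=#  (t=0,i=6, bit0=1)
  bits 00011001 = 25

25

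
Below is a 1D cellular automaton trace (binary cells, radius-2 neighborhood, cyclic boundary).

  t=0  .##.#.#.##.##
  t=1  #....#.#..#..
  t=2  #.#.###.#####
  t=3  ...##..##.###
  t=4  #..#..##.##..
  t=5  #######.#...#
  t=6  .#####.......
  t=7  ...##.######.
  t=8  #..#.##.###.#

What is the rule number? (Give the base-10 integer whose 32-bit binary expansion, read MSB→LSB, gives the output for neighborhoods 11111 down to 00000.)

  nb #####: next=#  (t=2,i=10, bit31=1)
  nb ####.: next=#  (t=2,i=12, bit30=1)
  nb ###.#: next=.  (t=2,i=0, bit29=0)
  nb ###..: next=.  (t=3,i=12, bit28=0)
  nb ##.##: next=#  (t=0,i=0, bit27=1)
  nb ##.#.: next=.  (t=0,i=3, bit26=0)
  nb ##..#: next=.  (t=3,i=5, bit25=0)
  nb ##...: next=#  (t=3,i=0, bit24=1)
  nb #.###: next=#  (t=2,i=4, bit23=1)
  nb #.##.: next=.  (t=0,i=1, bit22=0)
  nb #.#.#: next=.  (t=0,i=4, bit21=0)
  nb #.#..: next=.  (t=1,i=7, bit20=0)
  nb #..##: next=#  (t=3,i=6, bit19=1)
  nb #..#.: next=#  (t=1,i=9, bit18=1)
  nb #...#: next=.  (t=3,i=1, bit17=0)
  nb #....: next=#  (t=1,i=2, bit16=1)
  nb .####: next=.  (t=2,i=9, bit15=0)
  nb .###.: next=.  (t=2,i=5, bit14=0)
  nb .##.#: next=.  (t=0,i=2, bit13=0)
  nb .##..: next=.  (t=3,i=4, bit12=0)
  nb .#.##: next=#  (t=0,i=7, bit11=1)
  nb .#.#.: next=#  (t=0,i=5, bit10=1)
  nb .#..#: next=#  (t=1,i=8, bit9=1)
  nb .#...: next=.  (t=1,i=1, bit8=0)
  nb ..###: next=.  (t=5,i=12, bit7=0)
  nb ..##.: next=#  (t=3,i=3, bit6=1)
  nb ..#.#: next=#  (t=1,i=5, bit5=1)
  nb ..#..: next=#  (t=1,i=0, bit4=1)
  nb ...##: next=.  (t=3,i=2, bit3=0)
  nb ...#.: next=#  (t=1,i=4, bit2=1)
  nb ....#: next=.  (t=1,i=3, bit1=0)
  nb .....: next=#  (t=6,i=8, bit0=1)
  bits 11001001100011010000111001110101 = 3381464693

3381464693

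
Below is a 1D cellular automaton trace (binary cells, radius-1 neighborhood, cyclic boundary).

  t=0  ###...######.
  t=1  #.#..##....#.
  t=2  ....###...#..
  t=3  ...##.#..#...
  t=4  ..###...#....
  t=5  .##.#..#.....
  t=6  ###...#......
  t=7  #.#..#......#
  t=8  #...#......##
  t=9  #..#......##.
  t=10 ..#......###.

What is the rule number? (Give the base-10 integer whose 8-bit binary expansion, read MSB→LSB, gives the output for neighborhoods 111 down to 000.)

  ### -> .   bit 7 = 0  t=0,i=1
  ##. -> #   bit 6 = 1  t=0,i=2
  #.# -> .   bit 5 = 0  t=0,i=12
  #.. -> .   bit 4 = 0  t=0,i=3
  .## -> #   bit 3 = 1  t=0,i=0
  .#. -> .   bit 2 = 0  t=1,i=0
  ..# -> #   bit 1 = 1  t=0,i=5
  ... -> .   bit 0 = 0  t=0,i=4
  bits 01001010 = 74

74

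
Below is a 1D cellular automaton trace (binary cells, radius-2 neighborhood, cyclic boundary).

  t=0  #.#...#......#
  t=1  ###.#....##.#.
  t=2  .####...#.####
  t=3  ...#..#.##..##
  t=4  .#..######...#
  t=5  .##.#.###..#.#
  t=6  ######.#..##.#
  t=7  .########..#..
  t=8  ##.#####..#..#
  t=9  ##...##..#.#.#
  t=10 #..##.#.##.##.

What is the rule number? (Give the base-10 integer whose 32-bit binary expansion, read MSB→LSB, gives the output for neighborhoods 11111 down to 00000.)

  #####|#  b31=1 t=4,i=6
  ####.|#  b30=1 t=2,i=3
  ###.#|#  b29=1 t=1,i=2
  ###..|.  b28=0 t=2,i=4
  ##.##|.  b27=0 t=2,i=0
  ##.#.|#  b26=1 t=0,i=1
  ##..#|.  b25=0 t=3,i=10
  ##...|.  b24=0 t=2,i=5
  #.###|.  b23=0 t=1,i=0
  #.##.|#  b22=1 t=3,i=8
  #.#.#|#  b21=1 t=1,i=12
  #.#..|#  b20=1 t=0,i=2
  #..##|.  b19=0 t=3,i=11
  #..#.|#  b18=1 t=3,i=5
  #...#|#  b17=1 t=0,i=4
  #....|.  b16=0 t=0,i=8
  .####|.  b15=0 t=2,i=2
  .###.|#  b14=1 t=1,i=1
  .##.#|#  b13=1 t=0,i=0
  .##..|#  b12=1 t=3,i=9
  .#.##|#  b11=1 t=1,i=13
  .#.#.|.  b10=0 t=4,i=0
  .#..#|#  b9=1 t=3,i=4
  .#...|.  b8=0 t=0,i=3
  ..###|#  b7=1 t=4,i=4
  ..##.|.  b6=0 t=0,i=13
  ..#.#|#  b5=1 t=2,i=8
  ..#..|.  b4=0 t=0,i=6
  ...##|#  b3=1 t=0,i=12
  ...#.|.  b2=0 t=0,i=5
  ....#|.  b1=0 t=0,i=11
  .....|#  b0=1 t=0,i=9
  bits 11100100011101100111101010101001 = 3832969897

3832969897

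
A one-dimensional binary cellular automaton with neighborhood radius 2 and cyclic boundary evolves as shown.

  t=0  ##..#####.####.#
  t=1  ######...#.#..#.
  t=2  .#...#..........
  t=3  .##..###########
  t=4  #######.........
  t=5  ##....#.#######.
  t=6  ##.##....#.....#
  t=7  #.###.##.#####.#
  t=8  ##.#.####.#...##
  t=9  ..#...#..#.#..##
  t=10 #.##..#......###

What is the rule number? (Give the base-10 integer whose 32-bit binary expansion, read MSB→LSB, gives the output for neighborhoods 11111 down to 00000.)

508162515

  [31] ##### => .  t=0,i=6
  [30] ####. => .  t=0,i=7
  [29] ###.# => .  t=0,i=8
  [28] ###.. => #  t=0,i=1
  [27] ##.## => #  t=0,i=9
  [26] ##.#. => #  t=8,i=2
  [25] ##..# => #  t=0,i=2
  [24] ##... => .  t=1,i=6
  [23] #.### => .  t=0,i=10
  [22] #.##. => #  t=3,i=1
  [21] #.#.# => .  t=8,i=3
  [20] #.#.. => .  t=1,i=11
  [19] #..## => #  t=0,i=3
  [18] #..#. => .  t=1,i=13
  [17] #...# => .  t=1,i=7
  [16] #.... => #  t=2,i=7
  [15] .#### => #  t=0,i=5
  [14] .###. => #  t=0,i=0
  [13] .##.# => #  t=7,i=0
  [12] .##.. => #  t=3,i=2
  [11] .#.## => .  t=1,i=15
  [10] .#.#. => .  t=1,i=10
  [9] .#..# => .  t=1,i=12
  [8] .#... => #  t=2,i=2
  [7] ..### => #  t=0,i=4
  [6] ..##. => #  t=9,i=14
  [5] ..#.# => .  t=1,i=9
  [4] ..#.. => #  t=2,i=1
  [3] ...## => .  t=4,i=15
  [2] ...#. => .  t=1,i=8
  [1] ....# => #  t=2,i=15
  [0] ..... => #  t=2,i=8
  bits 00011110010010011111000111010011 = 508162515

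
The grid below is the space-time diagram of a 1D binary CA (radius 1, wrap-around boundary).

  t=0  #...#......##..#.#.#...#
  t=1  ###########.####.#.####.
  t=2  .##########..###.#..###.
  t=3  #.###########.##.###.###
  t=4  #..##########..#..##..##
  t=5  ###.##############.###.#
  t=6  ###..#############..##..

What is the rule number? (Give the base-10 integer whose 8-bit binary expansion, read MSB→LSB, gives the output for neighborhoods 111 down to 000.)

215

  ###|#  b7=1 t=1,i=1
  ##.|#  b6=1 t=0,i=0
  #.#|.  b5=0 t=0,i=16
  #..|#  b4=1 t=0,i=1
  .##|.  b3=0 t=0,i=11
  .#.|#  b2=1 t=0,i=4
  ..#|#  b1=1 t=0,i=3
  ...|#  b0=1 t=0,i=2
  bits 11010111 = 215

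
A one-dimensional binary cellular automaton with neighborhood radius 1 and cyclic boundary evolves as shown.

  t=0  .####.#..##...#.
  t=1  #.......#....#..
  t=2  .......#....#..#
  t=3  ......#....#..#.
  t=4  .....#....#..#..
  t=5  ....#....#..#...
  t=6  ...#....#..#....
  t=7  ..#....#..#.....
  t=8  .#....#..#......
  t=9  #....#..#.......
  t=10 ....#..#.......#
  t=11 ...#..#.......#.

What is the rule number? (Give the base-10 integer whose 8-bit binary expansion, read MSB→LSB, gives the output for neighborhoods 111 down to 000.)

  nb ###: next=.  (t=0,i=2, bit7=0)
  nb ##.: next=.  (t=0,i=4, bit6=0)
  nb #.#: next=.  (t=0,i=5, bit5=0)
  nb #..: next=.  (t=0,i=7, bit4=0)
  nb .##: next=.  (t=0,i=1, bit3=0)
  nb .#.: next=.  (t=0,i=6, bit2=0)
  nb ..#: next=#  (t=0,i=0, bit1=1)
  nb ...: next=.  (t=0,i=12, bit0=0)
  bits 00000010 = 2

2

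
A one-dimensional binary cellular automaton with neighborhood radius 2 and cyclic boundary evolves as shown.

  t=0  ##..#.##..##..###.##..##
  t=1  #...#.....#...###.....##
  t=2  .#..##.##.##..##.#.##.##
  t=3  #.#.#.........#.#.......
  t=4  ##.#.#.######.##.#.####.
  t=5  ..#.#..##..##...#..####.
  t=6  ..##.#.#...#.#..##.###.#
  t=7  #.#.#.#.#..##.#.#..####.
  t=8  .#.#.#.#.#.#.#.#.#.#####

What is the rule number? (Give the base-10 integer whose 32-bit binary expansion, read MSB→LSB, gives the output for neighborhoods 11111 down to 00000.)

  nb #####: next=.  (t=4,i=9, bit31=0)
  nb ####.: next=#  (t=0,i=0, bit30=1)
  nb ###.#: next=#  (t=0,i=16, bit29=1)
  nb ###..: next=.  (t=0,i=1, bit28=0)
  nb ##.##: next=.  (t=0,i=17, bit27=0)
  nb ##.#.: next=#  (t=2,i=0, bit26=1)
  nb ##..#: next=.  (t=0,i=2, bit25=0)
  nb ##...: next=#  (t=1,i=1, bit24=1)
  nb #.###: next=#  (t=4,i=7, bit23=1)
  nb #.##.: next=.  (t=0,i=6, bit22=0)
  nb #.#.#: next=.  (t=2,i=17, bit21=0)
  nb #.#..: next=.  (t=2,i=1, bit20=0)
  nb #..##: next=.  (t=0,i=9, bit19=0)
  nb #..#.: next=.  (t=0,i=3, bit18=0)
  nb #...#: next=.  (t=1,i=2, bit17=0)
  nb #....: next=.  (t=1,i=6, bit16=0)
  nb .####: next=#  (t=0,i=23, bit15=1)
  nb .###.: next=#  (t=0,i=15, bit14=1)
  nb .##.#: next=.  (t=2,i=5, bit13=0)
  nb .##..: next=.  (t=0,i=7, bit12=0)
  nb .#.##: next=.  (t=0,i=5, bit11=0)
  nb .#.#.: next=#  (t=3,i=1, bit10=1)
  nb .#..#: next=#  (t=2,i=2, bit9=1)
  nb .#...: next=#  (t=1,i=5, bit8=1)
  nb ..###: next=#  (t=0,i=14, bit7=1)
  nb ..##.: next=#  (t=0,i=10, bit6=1)
  nb ..#.#: next=#  (t=0,i=4, bit5=1)
  nb ..#..: next=#  (t=1,i=4, bit4=1)
  nb ...##: next=.  (t=1,i=13, bit3=0)
  nb ...#.: next=.  (t=1,i=3, bit2=0)
  nb ....#: next=#  (t=1,i=8, bit1=1)
  nb .....: next=#  (t=1,i=7, bit0=1)
  bits 01100101100000001100011111110011 = 1702938611

1702938611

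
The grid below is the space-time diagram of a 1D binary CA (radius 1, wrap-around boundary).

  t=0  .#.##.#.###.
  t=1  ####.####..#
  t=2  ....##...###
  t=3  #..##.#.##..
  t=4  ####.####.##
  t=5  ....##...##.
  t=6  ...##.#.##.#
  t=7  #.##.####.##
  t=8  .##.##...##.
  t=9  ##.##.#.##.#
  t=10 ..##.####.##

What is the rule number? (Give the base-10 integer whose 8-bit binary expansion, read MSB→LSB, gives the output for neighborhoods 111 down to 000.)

62

  ###|.  b7=0 t=0,i=9
  ##.|.  b6=0 t=0,i=4
  #.#|#  b5=1 t=0,i=2
  #..|#  b4=1 t=0,i=11
  .##|#  b3=1 t=0,i=3
  .#.|#  b2=1 t=0,i=1
  ..#|#  b1=1 t=0,i=0
  ...|.  b0=0 t=2,i=1
  bits 00111110 = 62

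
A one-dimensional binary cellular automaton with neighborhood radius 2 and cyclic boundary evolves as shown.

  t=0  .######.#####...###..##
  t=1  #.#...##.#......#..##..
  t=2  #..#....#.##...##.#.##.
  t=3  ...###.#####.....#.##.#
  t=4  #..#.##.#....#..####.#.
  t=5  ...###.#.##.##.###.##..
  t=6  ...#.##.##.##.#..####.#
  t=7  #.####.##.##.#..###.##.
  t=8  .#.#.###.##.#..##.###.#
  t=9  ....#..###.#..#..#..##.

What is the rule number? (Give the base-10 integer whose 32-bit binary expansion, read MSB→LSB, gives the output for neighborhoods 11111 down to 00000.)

  ##### -> .   bit 31 = 0  t=0,i=3
  ####. -> .   bit 30 = 0  t=0,i=5
  ###.# -> #   bit 29 = 1  t=0,i=6
  ###.. -> .   bit 28 = 0  t=0,i=12
  ##.## -> #   bit 27 = 1  t=0,i=0
  ##.#. -> #   bit 26 = 1  t=1,i=8
  ##..# -> #   bit 25 = 1  t=0,i=19
  ##... -> .   bit 24 = 0  t=0,i=13
  #.### -> .   bit 23 = 0  t=0,i=1
  #.##. -> #   bit 22 = 1  t=2,i=10
  #.#.# -> .   bit 21 = 0  t=2,i=18
  #.#.. -> .   bit 20 = 0  t=1,i=2
  #..## -> #   bit 19 = 1  t=0,i=20
  #..#. -> .   bit 18 = 0  t=1,i=22
  #...# -> .   bit 17 = 0  t=0,i=14
  #.... -> #   bit 16 = 1  t=1,i=11
  .#### -> #   bit 15 = 1  t=0,i=2
  .###. -> .   bit 14 = 0  t=0,i=17
  .##.# -> .   bit 13 = 0  t=0,i=22
  .##.. -> #   bit 12 = 1  t=1,i=20
  .#.## -> #   bit 11 = 1  t=2,i=9
  .#.#. -> .   bit 10 = 0  t=1,i=1
  .#..# -> .   bit 9 = 0  t=1,i=17
  .#... -> #   bit 8 = 1  t=1,i=3
  ..### -> #   bit 7 = 1  t=0,i=16
  ..##. -> .   bit 6 = 0  t=0,i=21
  ..#.# -> #   bit 5 = 1  t=1,i=0
  ..#.. -> #   bit 4 = 1  t=1,i=16
  ...## -> .   bit 3 = 0  t=0,i=15
  ...#. -> #   bit 2 = 1  t=1,i=15
  ....# -> .   bit 1 = 0  t=1,i=14
  ..... -> .   bit 0 = 0  t=1,i=12
  bits 00101110010010011001100110110100 = 776575412

776575412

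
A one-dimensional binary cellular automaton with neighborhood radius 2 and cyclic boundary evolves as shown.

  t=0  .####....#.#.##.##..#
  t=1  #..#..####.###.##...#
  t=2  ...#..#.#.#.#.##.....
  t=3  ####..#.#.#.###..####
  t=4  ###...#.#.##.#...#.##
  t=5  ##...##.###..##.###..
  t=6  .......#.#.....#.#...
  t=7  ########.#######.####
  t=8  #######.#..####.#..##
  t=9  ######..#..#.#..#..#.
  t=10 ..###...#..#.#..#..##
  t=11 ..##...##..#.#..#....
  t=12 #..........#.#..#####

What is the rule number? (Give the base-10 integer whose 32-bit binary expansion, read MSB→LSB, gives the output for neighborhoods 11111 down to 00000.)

  [31] ##### => #  t=3,i=0
  [30] ####. => #  t=0,i=3
  [29] ###.# => .  t=1,i=9
  [28] ###.. => .  t=0,i=4
  [27] ##.## => #  t=0,i=15
  [26] ##.#. => .  t=4,i=12
  [25] ##..# => .  t=0,i=18
  [24] ##... => .  t=0,i=5
  [23] #.### => .  t=0,i=1
  [22] #.##. => #  t=0,i=13
  [21] #.#.# => #  t=0,i=11
  [20] #.#.. => #  t=4,i=13
  [19] #..## => .  t=1,i=5
  [18] #..#. => .  t=0,i=19
  [17] #...# => .  t=1,i=18
  [16] #.... => #  t=0,i=6
  [15] .#### => .  t=0,i=2
  [14] .###. => #  t=1,i=12
  [13] .##.# => .  t=0,i=14
  [12] .##.. => .  t=0,i=17
  [11] .#.## => #  t=0,i=0
  [10] .#.#. => .  t=0,i=10
  [9] .#..# => .  t=1,i=4
  [8] .#... => #  t=4,i=14
  [7] ..### => #  t=1,i=6
  [6] ..##. => .  t=1,i=20
  [5] ..#.# => #  t=0,i=9
  [4] ..#.. => #  t=1,i=3
  [3] ...## => .  t=1,i=19
  [2] ...#. => #  t=0,i=8
  [1] ....# => #  t=0,i=7
  [0] ..... => #  t=2,i=0
  bits 11001000011100010100100110110111 = 3362867639

3362867639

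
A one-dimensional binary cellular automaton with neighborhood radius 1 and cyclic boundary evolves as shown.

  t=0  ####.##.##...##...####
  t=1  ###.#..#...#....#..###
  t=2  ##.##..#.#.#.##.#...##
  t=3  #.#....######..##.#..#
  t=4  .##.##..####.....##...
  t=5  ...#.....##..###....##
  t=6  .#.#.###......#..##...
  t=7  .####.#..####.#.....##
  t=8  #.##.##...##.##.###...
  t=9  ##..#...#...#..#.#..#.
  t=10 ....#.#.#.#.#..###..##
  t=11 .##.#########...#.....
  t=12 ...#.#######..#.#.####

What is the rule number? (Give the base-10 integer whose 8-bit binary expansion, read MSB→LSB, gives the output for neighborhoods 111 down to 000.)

165

  ### -> #   bit 7 = 1  t=0,i=0
  ##. -> .   bit 6 = 0  t=0,i=3
  #.# -> #   bit 5 = 1  t=0,i=4
  #.. -> .   bit 4 = 0  t=0,i=10
  .## -> .   bit 3 = 0  t=0,i=5
  .#. -> #   bit 2 = 1  t=1,i=4
  ..# -> .   bit 1 = 0  t=0,i=12
  ... -> #   bit 0 = 1  t=0,i=11
  bits 10100101 = 165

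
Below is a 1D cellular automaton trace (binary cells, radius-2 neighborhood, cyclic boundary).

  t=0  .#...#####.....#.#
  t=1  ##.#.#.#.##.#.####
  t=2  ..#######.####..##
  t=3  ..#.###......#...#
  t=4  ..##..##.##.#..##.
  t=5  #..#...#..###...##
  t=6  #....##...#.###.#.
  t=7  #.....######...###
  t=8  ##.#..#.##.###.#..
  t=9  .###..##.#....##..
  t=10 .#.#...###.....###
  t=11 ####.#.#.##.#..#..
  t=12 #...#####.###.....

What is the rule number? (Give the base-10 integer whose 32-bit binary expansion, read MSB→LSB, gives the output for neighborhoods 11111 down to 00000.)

2503097509

  nb #####: next=#  (t=0,i=7, bit31=1)
  nb ####.: next=.  (t=0,i=8, bit30=0)
  nb ###.#: next=.  (t=1,i=1, bit29=0)
  nb ###..: next=#  (t=0,i=9, bit28=1)
  nb ##.##: next=.  (t=2,i=9, bit27=0)
  nb ##.#.: next=#  (t=1,i=2, bit26=1)
  nb ##..#: next=.  (t=2,i=0, bit25=0)
  nb ##...: next=#  (t=0,i=10, bit24=1)
  nb #.###: next=.  (t=1,i=14, bit23=0)
  nb #.##.: next=.  (t=1,i=9, bit22=0)
  nb #.#.#: next=#  (t=0,i=17, bit21=1)
  nb #.#..: next=#  (t=0,i=1, bit20=1)
  nb #..##: next=.  (t=2,i=1, bit19=0)
  nb #..#.: next=.  (t=3,i=1, bit18=0)
  nb #...#: next=#  (t=0,i=3, bit17=1)
  nb #....: next=.  (t=0,i=11, bit16=0)
  nb .####: next=.  (t=0,i=6, bit15=0)
  nb .###.: next=.  (t=3,i=5, bit14=0)
  nb .##.#: next=#  (t=1,i=10, bit13=1)
  nb .##..: next=#  (t=2,i=17, bit12=1)
  nb .#.##: next=#  (t=1,i=8, bit11=1)
  nb .#.#.: next=#  (t=0,i=0, bit10=1)
  nb .#..#: next=.  (t=3,i=0, bit9=0)
  nb .#...: next=.  (t=0,i=2, bit8=0)
  nb ..###: next=#  (t=0,i=5, bit7=1)
  nb ..##.: next=.  (t=2,i=16, bit6=0)
  nb ..#.#: next=#  (t=0,i=15, bit5=1)
  nb ..#..: next=.  (t=3,i=13, bit4=0)
  nb ...##: next=.  (t=0,i=4, bit3=0)
  nb ...#.: next=#  (t=0,i=14, bit2=1)
  nb ....#: next=.  (t=0,i=13, bit1=0)
  nb .....: next=#  (t=0,i=12, bit0=1)
  bits 10010101001100100011110010100101 = 2503097509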